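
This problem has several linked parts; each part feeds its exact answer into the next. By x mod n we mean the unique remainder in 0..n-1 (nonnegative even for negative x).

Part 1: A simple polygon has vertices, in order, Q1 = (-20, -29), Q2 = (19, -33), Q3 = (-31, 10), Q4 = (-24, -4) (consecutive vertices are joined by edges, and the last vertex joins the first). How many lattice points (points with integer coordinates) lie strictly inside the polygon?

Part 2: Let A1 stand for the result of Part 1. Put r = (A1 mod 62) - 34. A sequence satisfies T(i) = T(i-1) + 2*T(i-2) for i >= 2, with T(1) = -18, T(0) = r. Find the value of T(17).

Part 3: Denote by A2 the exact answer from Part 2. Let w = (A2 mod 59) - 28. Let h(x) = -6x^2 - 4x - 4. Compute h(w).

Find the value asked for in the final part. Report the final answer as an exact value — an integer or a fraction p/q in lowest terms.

-1294

Part 1: cross terms: (-20*-33 - 19*-29)=1211, (19*10 - -31*-33)=-833, (-31*-4 - -24*10)=364, (-24*-29 - -20*-4)=616; twice the area = |1358| = 1358; area = 679; boundary points = 1 + 1 + 7 + 1 = 10; strictly interior points = area - boundary/2 + 1 = 675; answer 675
Part 2: A1 = 675; r = 21; T(2) = 1*(-18) + 2*(21) = 24; iterating: T(2)=24, T(3)=-12, T(4)=36, T(5)=12, T(6)=84, T(7)=108, T(8)=276, T(9)=492, T(10)=1044, T(11)=2028, T(12)=4116, T(13)=8172, T(14)=16404, T(15)=32748, T(16)=65556, T(17)=131052; answer 131052
Part 3: A2 = 131052; w = -15; -6*(-15)^2 - 4*(-15)^1 - 4 = (-1350) + (60) + (-4) = -1294; answer -1294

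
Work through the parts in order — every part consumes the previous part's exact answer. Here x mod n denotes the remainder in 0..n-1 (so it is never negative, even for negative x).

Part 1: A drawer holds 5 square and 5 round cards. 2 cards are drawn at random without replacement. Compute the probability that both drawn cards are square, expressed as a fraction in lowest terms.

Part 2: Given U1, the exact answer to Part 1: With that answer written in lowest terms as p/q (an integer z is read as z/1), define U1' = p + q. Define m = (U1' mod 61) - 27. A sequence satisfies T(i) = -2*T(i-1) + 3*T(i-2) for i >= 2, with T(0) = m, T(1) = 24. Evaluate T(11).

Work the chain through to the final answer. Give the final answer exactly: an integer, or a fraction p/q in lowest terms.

Part 1: total draws C(10,2) = 45; favorable C(5,2) = 10; P = 2/9; answer 2/9
Part 2: U1 = 2/9; threaded value p + q = 11; m = -16; T(2) = -2*(24) + 3*(-16) = -96; iterating: T(2)=-96, T(3)=264, T(4)=-816, T(5)=2424, T(6)=-7296, T(7)=21864, T(8)=-65616, T(9)=196824, T(10)=-590496, T(11)=1771464; answer 1771464

1771464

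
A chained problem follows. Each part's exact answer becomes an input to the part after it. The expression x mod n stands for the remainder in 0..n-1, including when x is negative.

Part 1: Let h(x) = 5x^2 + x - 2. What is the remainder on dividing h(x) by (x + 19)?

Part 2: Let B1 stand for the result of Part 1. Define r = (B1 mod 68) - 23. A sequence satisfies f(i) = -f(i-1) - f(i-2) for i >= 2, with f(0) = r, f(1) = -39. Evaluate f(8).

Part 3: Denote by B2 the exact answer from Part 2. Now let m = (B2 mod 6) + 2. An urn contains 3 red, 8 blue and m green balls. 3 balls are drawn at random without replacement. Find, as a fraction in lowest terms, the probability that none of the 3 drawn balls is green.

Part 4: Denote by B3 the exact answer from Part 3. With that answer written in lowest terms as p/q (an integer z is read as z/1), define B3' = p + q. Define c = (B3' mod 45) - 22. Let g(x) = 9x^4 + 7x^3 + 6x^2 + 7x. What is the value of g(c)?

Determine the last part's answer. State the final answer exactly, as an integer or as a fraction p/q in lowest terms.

Part 1: remainder = value at the root: 5*(-19)^2 + 1*(-19)^1 - 2 = (1805) + (-19) + (-2) = 1784; answer 1784
Part 2: B1 = 1784; r = -7; f(2) = -1*(-39) - 1*(-7) = 46; iterating: f(2)=46, f(3)=-7, f(4)=-39, f(5)=46, f(6)=-7, f(7)=-39, f(8)=46; answer 46
Part 3: B2 = 46; m = 6; total draws C(17,3) = 680; favorable C(11,3) = 165; P = 33/136; answer 33/136
Part 4: B3 = 33/136; threaded value p + q = 169; c = 12; 9*(12)^4 + 7*(12)^3 + 6*(12)^2 + 7*(12)^1 = (186624) + (12096) + (864) + (84) = 199668; answer 199668

199668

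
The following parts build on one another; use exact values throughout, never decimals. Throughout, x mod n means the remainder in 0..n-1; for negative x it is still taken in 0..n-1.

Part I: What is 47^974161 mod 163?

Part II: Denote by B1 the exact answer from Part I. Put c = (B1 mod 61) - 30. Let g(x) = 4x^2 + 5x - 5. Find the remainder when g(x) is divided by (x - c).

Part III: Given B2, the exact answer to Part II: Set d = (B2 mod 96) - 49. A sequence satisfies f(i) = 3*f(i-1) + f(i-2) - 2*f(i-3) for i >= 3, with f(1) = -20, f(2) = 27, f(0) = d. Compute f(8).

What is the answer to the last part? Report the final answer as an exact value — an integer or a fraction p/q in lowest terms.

6939

Part I: squarings mod 163: 47^1=47, 47^2=90, 47^4=113, 47^8=55, 47^16=91, 47^32=131, 47^64=46, 47^128=160, 47^256=9, 47^512=81, 47^1024=41, 47^2048=51, 47^4096=156, 47^8192=49, 47^16384=119, 47^32768=143, 47^65536=74, 47^131072=97, 47^262144=118, 47^524288=69; 47^974161 = 47^1 * 47^16 * 47^64 * 47^256 * 47^1024 * 47^2048 * 47^4096 * 47^16384 * 47^32768 * 47^131072 * 47^262144 * 47^524288 = 161 (mod 163); answer 161
Part II: B1 = 161; c = 9; remainder = value at the root: 4*(9)^2 + 5*(9)^1 - 5 = (324) + (45) + (-5) = 364; answer 364
Part III: B2 = 364; d = 27; f(3) = 3*(27) + 1*(-20) - 2*(27) = 7; iterating: f(3)=7, f(4)=88, f(5)=217, f(6)=725, f(7)=2216, f(8)=6939; answer 6939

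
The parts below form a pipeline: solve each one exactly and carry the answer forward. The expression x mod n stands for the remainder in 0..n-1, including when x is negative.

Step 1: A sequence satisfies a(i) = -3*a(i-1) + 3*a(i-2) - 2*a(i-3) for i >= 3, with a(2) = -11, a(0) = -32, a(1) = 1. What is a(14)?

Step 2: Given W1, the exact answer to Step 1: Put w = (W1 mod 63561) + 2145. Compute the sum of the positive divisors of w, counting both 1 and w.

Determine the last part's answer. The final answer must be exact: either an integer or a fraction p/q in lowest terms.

43760

Step 1: a(3) = -3*(-11) + 3*(1) - 2*(-32) = 100; iterating: a(3)=100, a(4)=-335, a(5)=1327, a(6)=-5186, a(7)=20209, a(8)=-78839, a(9)=307516, a(10)=-1199483, a(11)=4678675, a(12)=-18249506, a(13)=71183509, a(14)=-277656395; answer -277656395
Step 2: W1 = -277656395; w = 43759; 43759 is prime, so its only divisors are 1 and 43759; sigma = 1 + 43759 = 43760; answer 43760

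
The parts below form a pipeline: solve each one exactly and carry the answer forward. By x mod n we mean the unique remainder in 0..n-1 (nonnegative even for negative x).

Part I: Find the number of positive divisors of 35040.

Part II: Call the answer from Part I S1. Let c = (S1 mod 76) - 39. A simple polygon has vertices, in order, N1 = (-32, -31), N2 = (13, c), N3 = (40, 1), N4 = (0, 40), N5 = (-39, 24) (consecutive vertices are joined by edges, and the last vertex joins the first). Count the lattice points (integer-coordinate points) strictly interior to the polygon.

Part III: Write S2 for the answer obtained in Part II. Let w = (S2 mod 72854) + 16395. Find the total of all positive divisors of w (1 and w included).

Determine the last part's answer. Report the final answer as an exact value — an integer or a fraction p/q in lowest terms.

Part I: 35040 = 2^5 * 3 * 5 * 73; number of divisors = (5+1) * (1+1) * (1+1) * (1+1) = 48; answer 48
Part II: S1 = 48; c = 9; cross terms: (-32*9 - 13*-31)=115, (13*1 - 40*9)=-347, (40*40 - 0*1)=1600, (0*24 - -39*40)=1560, (-39*-31 - -32*24)=1977; twice the area = |4905| = 4905; area = 4905/2; boundary points = 5 + 1 + 1 + 1 + 1 = 9; strictly interior points = area - boundary/2 + 1 = 2449; answer 2449
Part III: S2 = 2449; w = 18844; 18844 = 2^2 * 7 * 673; sigma = (1 + 2 + 4) * (1 + 7) * (1 + 673) = 7 * 8 * 674 = 37744; answer 37744

37744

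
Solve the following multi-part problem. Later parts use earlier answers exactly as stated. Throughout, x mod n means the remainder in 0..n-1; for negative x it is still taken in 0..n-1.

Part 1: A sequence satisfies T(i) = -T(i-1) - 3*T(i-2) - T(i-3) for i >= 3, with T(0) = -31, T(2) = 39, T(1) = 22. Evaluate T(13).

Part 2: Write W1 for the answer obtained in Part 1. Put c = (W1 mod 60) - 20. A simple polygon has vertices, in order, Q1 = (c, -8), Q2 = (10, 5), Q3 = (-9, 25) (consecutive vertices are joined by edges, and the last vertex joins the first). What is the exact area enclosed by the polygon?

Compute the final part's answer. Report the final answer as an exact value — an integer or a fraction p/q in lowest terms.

447/2

Part 1: T(3) = -1*(39) - 3*(22) - 1*(-31) = -74; iterating: T(3)=-74, T(4)=-65, T(5)=248, T(6)=21, T(7)=-700, T(8)=389, T(9)=1690, T(10)=-2157, T(11)=-3302, T(12)=8083, T(13)=3980; answer 3980
Part 2: W1 = 3980; c = 0; cross terms: (0*5 - 10*-8)=80, (10*25 - -9*5)=295, (-9*-8 - 0*25)=72; twice the area = |447| = 447; area = 447/2; answer 447/2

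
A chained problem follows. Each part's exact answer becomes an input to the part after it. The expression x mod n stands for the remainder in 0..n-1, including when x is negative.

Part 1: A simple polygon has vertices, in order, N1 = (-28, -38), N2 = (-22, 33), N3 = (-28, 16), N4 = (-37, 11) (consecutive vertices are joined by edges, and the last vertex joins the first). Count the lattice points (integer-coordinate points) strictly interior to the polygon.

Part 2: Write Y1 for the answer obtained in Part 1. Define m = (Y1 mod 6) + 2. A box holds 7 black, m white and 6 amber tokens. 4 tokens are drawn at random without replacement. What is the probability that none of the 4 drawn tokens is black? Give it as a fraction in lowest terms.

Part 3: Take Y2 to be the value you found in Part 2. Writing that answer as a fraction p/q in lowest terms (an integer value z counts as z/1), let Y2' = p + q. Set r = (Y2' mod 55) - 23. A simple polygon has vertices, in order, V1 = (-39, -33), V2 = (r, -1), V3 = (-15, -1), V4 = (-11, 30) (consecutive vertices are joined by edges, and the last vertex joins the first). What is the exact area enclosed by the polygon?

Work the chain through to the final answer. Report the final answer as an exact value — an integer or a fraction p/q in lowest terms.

Part 1: cross terms: (-28*33 - -22*-38)=-1760, (-22*16 - -28*33)=572, (-28*11 - -37*16)=284, (-37*-38 - -28*11)=1714; twice the area = |810| = 810; area = 405; boundary points = 1 + 1 + 1 + 1 = 4; strictly interior points = area - boundary/2 + 1 = 404; answer 404
Part 2: Y1 = 404; m = 4; total draws C(17,4) = 2380; favorable C(10,4) = 210; P = 3/34; answer 3/34
Part 3: Y2 = 3/34; threaded value p + q = 37; r = 14; cross terms: (-39*-1 - 14*-33)=501, (14*-1 - -15*-1)=-29, (-15*30 - -11*-1)=-461, (-11*-33 - -39*30)=1533; twice the area = |1544| = 1544; area = 772; answer 772

772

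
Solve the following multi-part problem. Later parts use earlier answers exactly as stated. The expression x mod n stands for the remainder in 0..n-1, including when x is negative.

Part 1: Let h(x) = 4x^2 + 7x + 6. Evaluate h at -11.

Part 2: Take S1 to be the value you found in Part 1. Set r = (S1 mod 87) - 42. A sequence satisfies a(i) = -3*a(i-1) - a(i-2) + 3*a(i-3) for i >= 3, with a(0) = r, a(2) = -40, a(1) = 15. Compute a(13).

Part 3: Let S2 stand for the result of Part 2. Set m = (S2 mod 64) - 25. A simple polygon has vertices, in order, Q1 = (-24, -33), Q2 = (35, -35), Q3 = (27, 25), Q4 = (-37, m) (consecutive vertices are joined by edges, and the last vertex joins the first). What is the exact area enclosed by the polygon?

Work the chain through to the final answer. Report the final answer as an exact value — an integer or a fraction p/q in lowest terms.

6777/2

Part 1: 4*(-11)^2 + 7*(-11)^1 + 6 = (484) + (-77) + (6) = 413; answer 413
Part 2: S1 = 413; r = 23; a(3) = -3*(-40) - 1*(15) + 3*(23) = 174; iterating: a(3)=174, a(4)=-437, a(5)=1017, a(6)=-2092, a(7)=3948, a(8)=-6701, a(9)=9879, a(10)=-11092, a(11)=3294, a(12)=30847, a(13)=-129111; answer -129111
Part 3: S2 = -129111; m = 16; cross terms: (-24*-35 - 35*-33)=1995, (35*25 - 27*-35)=1820, (27*16 - -37*25)=1357, (-37*-33 - -24*16)=1605; twice the area = |6777| = 6777; area = 6777/2; answer 6777/2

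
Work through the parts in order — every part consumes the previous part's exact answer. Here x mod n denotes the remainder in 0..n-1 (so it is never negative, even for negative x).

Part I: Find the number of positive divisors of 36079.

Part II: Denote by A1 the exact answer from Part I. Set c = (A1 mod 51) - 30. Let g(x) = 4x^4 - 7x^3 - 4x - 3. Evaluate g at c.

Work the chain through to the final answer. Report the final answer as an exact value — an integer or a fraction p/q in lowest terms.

Part I: 36079 = 109 * 331; number of divisors = (1+1) * (1+1) = 4; answer 4
Part II: A1 = 4; c = -26; 4*(-26)^4 - 7*(-26)^3 - 4*(-26)^1 - 3 = (1827904) + (123032) + (104) + (-3) = 1951037; answer 1951037

1951037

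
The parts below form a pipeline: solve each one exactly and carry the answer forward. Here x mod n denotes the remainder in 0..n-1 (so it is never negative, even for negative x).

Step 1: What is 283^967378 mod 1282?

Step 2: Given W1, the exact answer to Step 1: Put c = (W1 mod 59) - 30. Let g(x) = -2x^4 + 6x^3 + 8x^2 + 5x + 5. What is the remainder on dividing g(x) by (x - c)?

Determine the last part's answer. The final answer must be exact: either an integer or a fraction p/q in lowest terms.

Step 1: squarings mod 1282: 283^1=283, 283^2=605, 283^4=655, 283^8=837, 283^16=597, 283^32=13, 283^64=169, 283^128=357, 283^256=531, 283^512=1203, 283^1024=1113, 283^2048=357, 283^4096=531, 283^8192=1203, 283^16384=1113, 283^32768=357, 283^65536=531, 283^131072=1203, 283^262144=1113, 283^524288=357; 283^967378 = 283^2 * 283^16 * 283^64 * 283^128 * 283^512 * 283^16384 * 283^32768 * 283^131072 * 283^262144 * 283^524288 = 339 (mod 1282); answer 339
Step 2: W1 = 339; c = 14; remainder = value at the root: -2*(14)^4 + 6*(14)^3 + 8*(14)^2 + 5*(14)^1 + 5 = (-76832) + (16464) + (1568) + (70) + (5) = -58725; answer -58725

-58725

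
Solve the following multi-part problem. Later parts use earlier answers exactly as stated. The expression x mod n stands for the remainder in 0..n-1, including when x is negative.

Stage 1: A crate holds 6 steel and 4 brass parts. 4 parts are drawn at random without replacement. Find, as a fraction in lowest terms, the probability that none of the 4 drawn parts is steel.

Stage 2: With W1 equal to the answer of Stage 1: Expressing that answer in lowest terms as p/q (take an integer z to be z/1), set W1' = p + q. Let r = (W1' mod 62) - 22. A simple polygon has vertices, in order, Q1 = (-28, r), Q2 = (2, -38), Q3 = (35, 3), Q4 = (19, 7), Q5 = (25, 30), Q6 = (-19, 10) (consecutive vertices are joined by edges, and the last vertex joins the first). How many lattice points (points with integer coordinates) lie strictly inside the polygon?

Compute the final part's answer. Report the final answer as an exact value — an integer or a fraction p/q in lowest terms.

2005

Stage 1: total draws C(10,4) = 210; favorable C(4,4) = 1; P = 1/210; answer 1/210
Stage 2: W1 = 1/210; threaded value p + q = 211; r = 3; cross terms: (-28*-38 - 2*3)=1058, (2*3 - 35*-38)=1336, (35*7 - 19*3)=188, (19*30 - 25*7)=395, (25*10 - -19*30)=820, (-19*3 - -28*10)=223; twice the area = |4020| = 4020; area = 2010; boundary points = 1 + 1 + 4 + 1 + 4 + 1 = 12; strictly interior points = area - boundary/2 + 1 = 2005; answer 2005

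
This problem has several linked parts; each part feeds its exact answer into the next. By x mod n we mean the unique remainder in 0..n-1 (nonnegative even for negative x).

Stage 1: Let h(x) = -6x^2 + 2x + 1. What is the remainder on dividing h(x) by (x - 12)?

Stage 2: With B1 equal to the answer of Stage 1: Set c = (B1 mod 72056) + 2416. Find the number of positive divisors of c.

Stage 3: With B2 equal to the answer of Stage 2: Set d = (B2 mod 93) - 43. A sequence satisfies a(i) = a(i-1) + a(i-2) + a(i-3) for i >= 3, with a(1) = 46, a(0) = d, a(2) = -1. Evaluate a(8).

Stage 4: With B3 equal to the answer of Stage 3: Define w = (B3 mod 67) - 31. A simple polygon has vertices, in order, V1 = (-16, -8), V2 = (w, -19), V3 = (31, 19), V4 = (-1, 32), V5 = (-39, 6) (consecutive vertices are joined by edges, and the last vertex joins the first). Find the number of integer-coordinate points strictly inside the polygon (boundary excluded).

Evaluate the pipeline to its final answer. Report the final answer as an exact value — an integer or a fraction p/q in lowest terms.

1883

Stage 1: remainder = value at the root: -6*(12)^2 + 2*(12)^1 + 1 = (-864) + (24) + (1) = -839; answer -839
Stage 2: B1 = -839; c = 73633; 73633 = 7 * 67 * 157; number of divisors = (1+1) * (1+1) * (1+1) = 8; answer 8
Stage 3: B2 = 8; d = -35; a(3) = 1*(-1) + 1*(46) + 1*(-35) = 10; iterating: a(3)=10, a(4)=55, a(5)=64, a(6)=129, a(7)=248, a(8)=441; answer 441
Stage 4: B3 = 441; w = 8; cross terms: (-16*-19 - 8*-8)=368, (8*19 - 31*-19)=741, (31*32 - -1*19)=1011, (-1*6 - -39*32)=1242, (-39*-8 - -16*6)=408; twice the area = |3770| = 3770; area = 1885; boundary points = 1 + 1 + 1 + 2 + 1 = 6; strictly interior points = area - boundary/2 + 1 = 1883; answer 1883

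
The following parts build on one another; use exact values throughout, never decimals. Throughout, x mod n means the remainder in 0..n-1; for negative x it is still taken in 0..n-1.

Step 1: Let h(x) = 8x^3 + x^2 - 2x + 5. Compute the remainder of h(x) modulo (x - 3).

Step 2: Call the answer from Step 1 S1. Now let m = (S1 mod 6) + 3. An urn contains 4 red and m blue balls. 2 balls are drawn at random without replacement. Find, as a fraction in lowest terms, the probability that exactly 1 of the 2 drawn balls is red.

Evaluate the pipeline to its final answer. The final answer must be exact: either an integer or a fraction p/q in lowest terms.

5/9

Step 1: remainder = value at the root: 8*(3)^3 + 1*(3)^2 - 2*(3)^1 + 5 = (216) + (9) + (-6) + (5) = 224; answer 224
Step 2: S1 = 224; m = 5; total draws C(9,2) = 36; favorable C(4,1)*C(5,1) = 20; P = 5/9; answer 5/9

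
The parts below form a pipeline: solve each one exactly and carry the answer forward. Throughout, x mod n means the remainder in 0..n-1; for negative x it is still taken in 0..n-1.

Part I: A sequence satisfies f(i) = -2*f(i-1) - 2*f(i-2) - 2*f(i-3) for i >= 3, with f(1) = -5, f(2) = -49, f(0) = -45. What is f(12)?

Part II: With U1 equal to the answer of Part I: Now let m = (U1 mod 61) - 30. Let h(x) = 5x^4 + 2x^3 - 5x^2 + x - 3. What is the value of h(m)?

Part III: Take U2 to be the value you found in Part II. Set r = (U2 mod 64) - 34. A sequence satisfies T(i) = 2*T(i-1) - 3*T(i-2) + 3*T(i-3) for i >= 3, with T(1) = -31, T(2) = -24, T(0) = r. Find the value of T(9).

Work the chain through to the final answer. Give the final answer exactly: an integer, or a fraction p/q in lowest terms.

-540

Part I: f(3) = -2*(-49) - 2*(-5) - 2*(-45) = 198; iterating: f(3)=198, f(4)=-288, f(5)=278, f(6)=-376, f(7)=772, f(8)=-1348, f(9)=1904, f(10)=-2656, f(11)=4200, f(12)=-6896; answer -6896
Part II: U1 = -6896; m = 28; 5*(28)^4 + 2*(28)^3 - 5*(28)^2 + 1*(28)^1 - 3 = (3073280) + (43904) + (-3920) + (28) + (-3) = 3113289; answer 3113289
Part III: U2 = 3113289; r = -25; T(3) = 2*(-24) - 3*(-31) + 3*(-25) = -30; iterating: T(3)=-30, T(4)=-81, T(5)=-144, T(6)=-135, T(7)=-81, T(8)=-189, T(9)=-540; answer -540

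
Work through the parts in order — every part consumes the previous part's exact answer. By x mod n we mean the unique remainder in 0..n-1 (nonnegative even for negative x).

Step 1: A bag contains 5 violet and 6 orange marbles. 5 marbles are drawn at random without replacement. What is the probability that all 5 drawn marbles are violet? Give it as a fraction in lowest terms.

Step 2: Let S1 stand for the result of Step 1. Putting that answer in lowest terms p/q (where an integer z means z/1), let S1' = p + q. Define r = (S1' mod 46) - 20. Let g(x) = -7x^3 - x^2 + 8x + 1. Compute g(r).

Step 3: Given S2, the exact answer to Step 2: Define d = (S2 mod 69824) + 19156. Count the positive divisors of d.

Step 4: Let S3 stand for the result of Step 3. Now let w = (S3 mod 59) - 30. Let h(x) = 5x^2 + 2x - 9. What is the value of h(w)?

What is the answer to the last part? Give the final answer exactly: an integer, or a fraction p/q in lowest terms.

3319

Step 1: total draws C(11,5) = 462; favorable C(5,5) = 1; P = 1/462; answer 1/462
Step 2: S1 = 1/462; threaded value p + q = 463; r = -17; -7*(-17)^3 - 1*(-17)^2 + 8*(-17)^1 + 1 = (34391) + (-289) + (-136) + (1) = 33967; answer 33967
Step 3: S2 = 33967; d = 53123; 53123 = 7 * 7589; number of divisors = (1+1) * (1+1) = 4; answer 4
Step 4: S3 = 4; w = -26; 5*(-26)^2 + 2*(-26)^1 - 9 = (3380) + (-52) + (-9) = 3319; answer 3319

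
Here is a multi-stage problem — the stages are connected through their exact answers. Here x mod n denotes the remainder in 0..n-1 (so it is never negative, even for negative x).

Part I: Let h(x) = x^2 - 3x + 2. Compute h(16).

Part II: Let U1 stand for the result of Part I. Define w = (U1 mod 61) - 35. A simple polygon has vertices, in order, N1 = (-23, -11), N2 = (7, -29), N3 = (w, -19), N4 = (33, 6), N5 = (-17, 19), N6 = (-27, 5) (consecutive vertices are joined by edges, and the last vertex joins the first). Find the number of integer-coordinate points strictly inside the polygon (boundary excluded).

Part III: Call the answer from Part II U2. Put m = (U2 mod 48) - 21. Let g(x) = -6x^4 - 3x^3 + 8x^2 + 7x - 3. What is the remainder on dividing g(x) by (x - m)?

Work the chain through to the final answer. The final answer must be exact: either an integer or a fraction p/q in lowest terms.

Part I: 1*(16)^2 - 3*(16)^1 + 2 = (256) + (-48) + (2) = 210; answer 210
Part II: U1 = 210; w = -8; cross terms: (-23*-29 - 7*-11)=744, (7*-19 - -8*-29)=-365, (-8*6 - 33*-19)=579, (33*19 - -17*6)=729, (-17*5 - -27*19)=428, (-27*-11 - -23*5)=412; twice the area = |2527| = 2527; area = 2527/2; boundary points = 6 + 5 + 1 + 1 + 2 + 4 = 19; strictly interior points = area - boundary/2 + 1 = 1255; answer 1255
Part III: U2 = 1255; m = -14; remainder = value at the root: -6*(-14)^4 - 3*(-14)^3 + 8*(-14)^2 + 7*(-14)^1 - 3 = (-230496) + (8232) + (1568) + (-98) + (-3) = -220797; answer -220797

-220797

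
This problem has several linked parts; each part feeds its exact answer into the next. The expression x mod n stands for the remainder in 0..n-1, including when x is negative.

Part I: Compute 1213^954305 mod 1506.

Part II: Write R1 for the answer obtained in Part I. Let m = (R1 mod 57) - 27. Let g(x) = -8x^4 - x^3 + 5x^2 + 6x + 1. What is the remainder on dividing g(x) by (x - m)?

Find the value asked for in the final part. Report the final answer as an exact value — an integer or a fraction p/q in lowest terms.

-1047507

Part I: squarings mod 1506: 1213^1=1213, 1213^2=7, 1213^4=49, 1213^8=895, 1213^16=1339, 1213^32=781, 1213^64=31, 1213^128=961, 1213^256=343, 1213^512=181, 1213^1024=1135, 1213^2048=595, 1213^4096=115, 1213^8192=1177, 1213^16384=1315, 1213^32768=337, 1213^65536=619, 1213^131072=637, 1213^262144=655, 1213^524288=1321; 1213^954305 = 1213^1 * 1213^64 * 1213^128 * 1213^256 * 1213^512 * 1213^1024 * 1213^2048 * 1213^32768 * 1213^131072 * 1213^262144 * 1213^524288 = 331 (mod 1506); answer 331
Part II: R1 = 331; m = 19; remainder = value at the root: -8*(19)^4 - 1*(19)^3 + 5*(19)^2 + 6*(19)^1 + 1 = (-1042568) + (-6859) + (1805) + (114) + (1) = -1047507; answer -1047507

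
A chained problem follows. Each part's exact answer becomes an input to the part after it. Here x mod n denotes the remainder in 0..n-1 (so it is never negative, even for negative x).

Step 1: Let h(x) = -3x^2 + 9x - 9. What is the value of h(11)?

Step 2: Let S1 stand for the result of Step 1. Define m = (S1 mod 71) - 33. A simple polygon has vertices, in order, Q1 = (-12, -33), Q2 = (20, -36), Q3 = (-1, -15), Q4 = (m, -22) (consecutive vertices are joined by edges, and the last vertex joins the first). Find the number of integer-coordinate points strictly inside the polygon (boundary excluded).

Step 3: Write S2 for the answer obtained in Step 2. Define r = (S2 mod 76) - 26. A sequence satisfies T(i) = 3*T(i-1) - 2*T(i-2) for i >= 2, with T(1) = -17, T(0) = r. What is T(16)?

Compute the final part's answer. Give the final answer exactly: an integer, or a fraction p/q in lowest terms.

-3407785

Step 1: -3*(11)^2 + 9*(11)^1 - 9 = (-363) + (99) + (-9) = -273; answer -273
Step 2: S1 = -273; m = -22; cross terms: (-12*-36 - 20*-33)=1092, (20*-15 - -1*-36)=-336, (-1*-22 - -22*-15)=-308, (-22*-33 - -12*-22)=462; twice the area = |910| = 910; area = 455; boundary points = 1 + 21 + 7 + 1 = 30; strictly interior points = area - boundary/2 + 1 = 441; answer 441
Step 3: S2 = 441; r = 35; T(2) = 3*(-17) - 2*(35) = -121; iterating: T(2)=-121, T(3)=-329, T(4)=-745, T(5)=-1577, T(6)=-3241, T(7)=-6569, T(8)=-13225, T(9)=-26537, T(10)=-53161, T(11)=-106409, T(12)=-212905, T(13)=-425897, T(14)=-851881, T(15)=-1703849, T(16)=-3407785; answer -3407785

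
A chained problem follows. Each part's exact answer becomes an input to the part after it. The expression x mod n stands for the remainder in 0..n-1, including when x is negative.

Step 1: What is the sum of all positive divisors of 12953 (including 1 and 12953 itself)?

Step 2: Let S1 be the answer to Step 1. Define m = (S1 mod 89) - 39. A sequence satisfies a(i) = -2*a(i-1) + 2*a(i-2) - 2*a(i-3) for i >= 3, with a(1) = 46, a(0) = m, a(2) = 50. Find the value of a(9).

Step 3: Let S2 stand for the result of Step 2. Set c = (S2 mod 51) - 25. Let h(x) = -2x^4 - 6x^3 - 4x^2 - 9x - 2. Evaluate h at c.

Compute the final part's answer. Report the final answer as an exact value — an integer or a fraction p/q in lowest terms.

-11

Step 1: 12953 is prime, so its only divisors are 1 and 12953; sigma = 1 + 12953 = 12954; answer 12954
Step 2: S1 = 12954; m = 10; a(3) = -2*(50) + 2*(46) - 2*(10) = -28; iterating: a(3)=-28, a(4)=64, a(5)=-284, a(6)=752, a(7)=-2200, a(8)=6472, a(9)=-18848; answer -18848
Step 3: S2 = -18848; c = -3; -2*(-3)^4 - 6*(-3)^3 - 4*(-3)^2 - 9*(-3)^1 - 2 = (-162) + (162) + (-36) + (27) + (-2) = -11; answer -11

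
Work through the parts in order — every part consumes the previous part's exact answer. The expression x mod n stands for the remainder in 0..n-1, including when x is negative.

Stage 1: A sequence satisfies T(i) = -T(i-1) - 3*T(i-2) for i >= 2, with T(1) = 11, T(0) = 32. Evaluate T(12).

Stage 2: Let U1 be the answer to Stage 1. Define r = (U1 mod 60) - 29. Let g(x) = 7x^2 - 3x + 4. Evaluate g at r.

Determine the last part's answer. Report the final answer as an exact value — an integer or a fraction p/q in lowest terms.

Stage 1: T(2) = -1*(11) - 3*(32) = -107; iterating: T(2)=-107, T(3)=74, T(4)=247, T(5)=-469, T(6)=-272, T(7)=1679, T(8)=-863, T(9)=-4174, T(10)=6763, T(11)=5759, T(12)=-26048; answer -26048
Stage 2: U1 = -26048; r = 23; 7*(23)^2 - 3*(23)^1 + 4 = (3703) + (-69) + (4) = 3638; answer 3638

3638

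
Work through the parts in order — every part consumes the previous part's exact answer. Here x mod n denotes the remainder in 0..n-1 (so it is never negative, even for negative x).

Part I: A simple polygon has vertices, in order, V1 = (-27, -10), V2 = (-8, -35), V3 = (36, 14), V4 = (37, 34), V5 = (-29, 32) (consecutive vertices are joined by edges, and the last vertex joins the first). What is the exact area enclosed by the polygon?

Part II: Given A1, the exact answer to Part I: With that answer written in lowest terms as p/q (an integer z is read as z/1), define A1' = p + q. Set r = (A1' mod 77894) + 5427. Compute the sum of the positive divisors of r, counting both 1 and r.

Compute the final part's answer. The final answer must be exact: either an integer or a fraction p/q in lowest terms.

29760

Part I: cross terms: (-27*-35 - -8*-10)=865, (-8*14 - 36*-35)=1148, (36*34 - 37*14)=706, (37*32 - -29*34)=2170, (-29*-10 - -27*32)=1154; twice the area = |6043| = 6043; area = 6043/2; answer 6043/2
Part II: A1 = 6043/2; threaded value p + q = 6045; r = 11472; 11472 = 2^4 * 3 * 239; sigma = (1 + 2 + 4 + 8 + 16) * (1 + 3) * (1 + 239) = 31 * 4 * 240 = 29760; answer 29760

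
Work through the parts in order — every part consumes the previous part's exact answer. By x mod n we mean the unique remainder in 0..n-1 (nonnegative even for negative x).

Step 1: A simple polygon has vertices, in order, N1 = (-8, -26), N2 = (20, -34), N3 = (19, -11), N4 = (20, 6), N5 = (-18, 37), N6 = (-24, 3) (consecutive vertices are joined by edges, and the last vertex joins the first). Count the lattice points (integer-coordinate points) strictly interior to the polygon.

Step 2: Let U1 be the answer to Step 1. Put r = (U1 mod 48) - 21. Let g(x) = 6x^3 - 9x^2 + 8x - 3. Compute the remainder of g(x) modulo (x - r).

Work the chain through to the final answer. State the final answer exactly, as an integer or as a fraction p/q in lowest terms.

Step 1: cross terms: (-8*-34 - 20*-26)=792, (20*-11 - 19*-34)=426, (19*6 - 20*-11)=334, (20*37 - -18*6)=848, (-18*3 - -24*37)=834, (-24*-26 - -8*3)=648; twice the area = |3882| = 3882; area = 1941; boundary points = 4 + 1 + 1 + 1 + 2 + 1 = 10; strictly interior points = area - boundary/2 + 1 = 1937; answer 1937
Step 2: U1 = 1937; r = -4; remainder = value at the root: 6*(-4)^3 - 9*(-4)^2 + 8*(-4)^1 - 3 = (-384) + (-144) + (-32) + (-3) = -563; answer -563

-563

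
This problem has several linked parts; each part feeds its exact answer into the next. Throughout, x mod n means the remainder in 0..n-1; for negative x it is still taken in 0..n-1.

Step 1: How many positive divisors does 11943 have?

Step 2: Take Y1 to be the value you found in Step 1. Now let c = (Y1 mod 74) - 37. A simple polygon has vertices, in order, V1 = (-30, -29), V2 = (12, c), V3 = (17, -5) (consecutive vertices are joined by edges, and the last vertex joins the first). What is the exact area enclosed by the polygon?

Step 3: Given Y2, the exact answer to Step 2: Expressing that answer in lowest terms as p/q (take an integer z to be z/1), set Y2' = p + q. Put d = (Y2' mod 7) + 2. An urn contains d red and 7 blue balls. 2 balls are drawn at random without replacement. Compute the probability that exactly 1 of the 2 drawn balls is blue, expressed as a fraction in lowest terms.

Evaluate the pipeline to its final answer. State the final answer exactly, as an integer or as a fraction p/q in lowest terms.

8/15

Step 1: 11943 = 3^2 * 1327; number of divisors = (2+1) * (1+1) = 6; answer 6
Step 2: Y1 = 6; c = -31; cross terms: (-30*-31 - 12*-29)=1278, (12*-5 - 17*-31)=467, (17*-29 - -30*-5)=-643; twice the area = |1102| = 1102; area = 551; answer 551
Step 3: Y2 = 551; threaded value p + q = 552; d = 8; total draws C(15,2) = 105; favorable C(7,1)*C(8,1) = 56; P = 8/15; answer 8/15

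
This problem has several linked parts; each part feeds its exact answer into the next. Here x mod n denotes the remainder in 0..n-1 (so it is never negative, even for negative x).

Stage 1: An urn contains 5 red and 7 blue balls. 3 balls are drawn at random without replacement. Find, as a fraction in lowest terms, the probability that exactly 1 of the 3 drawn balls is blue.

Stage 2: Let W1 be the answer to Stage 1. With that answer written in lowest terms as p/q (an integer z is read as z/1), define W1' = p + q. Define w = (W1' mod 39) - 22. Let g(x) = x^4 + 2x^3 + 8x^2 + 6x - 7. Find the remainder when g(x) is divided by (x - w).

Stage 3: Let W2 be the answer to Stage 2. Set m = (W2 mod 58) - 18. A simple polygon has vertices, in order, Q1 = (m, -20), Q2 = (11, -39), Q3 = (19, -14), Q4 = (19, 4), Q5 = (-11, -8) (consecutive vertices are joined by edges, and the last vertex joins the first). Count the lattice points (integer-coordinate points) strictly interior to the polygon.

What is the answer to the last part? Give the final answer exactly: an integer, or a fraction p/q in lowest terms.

369

Stage 1: total draws C(12,3) = 220; favorable C(7,1)*C(5,2) = 70; P = 7/22; answer 7/22
Stage 2: W1 = 7/22; threaded value p + q = 29; w = 7; remainder = value at the root: 1*(7)^4 + 2*(7)^3 + 8*(7)^2 + 6*(7)^1 - 7 = (2401) + (686) + (392) + (42) + (-7) = 3514; answer 3514
Stage 3: W2 = 3514; m = 16; cross terms: (16*-39 - 11*-20)=-404, (11*-14 - 19*-39)=587, (19*4 - 19*-14)=342, (19*-8 - -11*4)=-108, (-11*-20 - 16*-8)=348; twice the area = |765| = 765; area = 765/2; boundary points = 1 + 1 + 18 + 6 + 3 = 29; strictly interior points = area - boundary/2 + 1 = 369; answer 369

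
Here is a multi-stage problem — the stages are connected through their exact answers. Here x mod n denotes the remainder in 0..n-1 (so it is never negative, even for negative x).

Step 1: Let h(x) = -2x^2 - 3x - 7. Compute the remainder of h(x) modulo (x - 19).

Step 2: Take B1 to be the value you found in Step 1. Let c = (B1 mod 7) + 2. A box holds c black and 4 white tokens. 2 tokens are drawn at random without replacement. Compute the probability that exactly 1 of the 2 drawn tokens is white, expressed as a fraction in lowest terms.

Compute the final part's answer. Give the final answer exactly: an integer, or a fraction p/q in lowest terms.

28/55

Step 1: remainder = value at the root: -2*(19)^2 - 3*(19)^1 - 7 = (-722) + (-57) + (-7) = -786; answer -786
Step 2: B1 = -786; c = 7; total draws C(11,2) = 55; favorable C(4,1)*C(7,1) = 28; P = 28/55; answer 28/55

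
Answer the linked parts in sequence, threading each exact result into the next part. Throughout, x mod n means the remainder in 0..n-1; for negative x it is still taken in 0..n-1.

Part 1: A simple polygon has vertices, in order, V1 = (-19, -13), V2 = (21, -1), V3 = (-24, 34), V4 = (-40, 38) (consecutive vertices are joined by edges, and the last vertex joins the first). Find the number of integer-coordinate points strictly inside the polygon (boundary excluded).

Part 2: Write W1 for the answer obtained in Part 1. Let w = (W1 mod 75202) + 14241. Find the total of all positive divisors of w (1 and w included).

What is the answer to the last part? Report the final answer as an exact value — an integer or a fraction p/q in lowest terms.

Part 1: cross terms: (-19*-1 - 21*-13)=292, (21*34 - -24*-1)=690, (-24*38 - -40*34)=448, (-40*-13 - -19*38)=1242; twice the area = |2672| = 2672; area = 1336; boundary points = 4 + 5 + 4 + 3 = 16; strictly interior points = area - boundary/2 + 1 = 1329; answer 1329
Part 2: W1 = 1329; w = 15570; 15570 = 2 * 3^2 * 5 * 173; sigma = (1 + 2) * (1 + 3 + 9) * (1 + 5) * (1 + 173) = 3 * 13 * 6 * 174 = 40716; answer 40716

40716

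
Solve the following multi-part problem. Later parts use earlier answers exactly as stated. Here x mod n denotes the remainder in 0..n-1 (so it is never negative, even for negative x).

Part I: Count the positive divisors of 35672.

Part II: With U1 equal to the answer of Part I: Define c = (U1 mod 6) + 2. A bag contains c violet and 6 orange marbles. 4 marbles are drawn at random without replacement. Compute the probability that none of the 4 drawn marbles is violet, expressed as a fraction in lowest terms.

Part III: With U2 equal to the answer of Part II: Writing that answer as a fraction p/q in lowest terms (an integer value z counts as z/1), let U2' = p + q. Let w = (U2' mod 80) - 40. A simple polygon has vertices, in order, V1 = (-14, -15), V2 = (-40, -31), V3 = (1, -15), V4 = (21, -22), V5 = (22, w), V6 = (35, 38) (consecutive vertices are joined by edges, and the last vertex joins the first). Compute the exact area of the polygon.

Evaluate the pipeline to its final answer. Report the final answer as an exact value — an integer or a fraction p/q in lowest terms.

Part I: 35672 = 2^3 * 7^3 * 13; number of divisors = (3+1) * (3+1) * (1+1) = 32; answer 32
Part II: U1 = 32; c = 4; total draws C(10,4) = 210; favorable C(6,4) = 15; P = 1/14; answer 1/14
Part III: U2 = 1/14; threaded value p + q = 15; w = -25; cross terms: (-14*-31 - -40*-15)=-166, (-40*-15 - 1*-31)=631, (1*-22 - 21*-15)=293, (21*-25 - 22*-22)=-41, (22*38 - 35*-25)=1711, (35*-15 - -14*38)=7; twice the area = |2435| = 2435; area = 2435/2; answer 2435/2

2435/2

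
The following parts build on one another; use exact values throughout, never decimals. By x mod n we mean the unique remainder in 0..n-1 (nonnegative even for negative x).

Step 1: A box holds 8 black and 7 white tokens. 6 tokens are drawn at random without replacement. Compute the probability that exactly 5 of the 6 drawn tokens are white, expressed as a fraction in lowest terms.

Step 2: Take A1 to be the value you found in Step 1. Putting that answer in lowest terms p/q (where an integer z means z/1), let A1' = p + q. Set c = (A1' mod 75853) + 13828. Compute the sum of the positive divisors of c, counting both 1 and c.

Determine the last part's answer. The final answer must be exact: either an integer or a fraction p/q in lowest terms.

16656

Step 1: total draws C(15,6) = 5005; favorable C(7,5)*C(8,1) = 168; P = 24/715; answer 24/715
Step 2: A1 = 24/715; threaded value p + q = 739; c = 14567; 14567 = 7 * 2081; sigma = (1 + 7) * (1 + 2081) = 8 * 2082 = 16656; answer 16656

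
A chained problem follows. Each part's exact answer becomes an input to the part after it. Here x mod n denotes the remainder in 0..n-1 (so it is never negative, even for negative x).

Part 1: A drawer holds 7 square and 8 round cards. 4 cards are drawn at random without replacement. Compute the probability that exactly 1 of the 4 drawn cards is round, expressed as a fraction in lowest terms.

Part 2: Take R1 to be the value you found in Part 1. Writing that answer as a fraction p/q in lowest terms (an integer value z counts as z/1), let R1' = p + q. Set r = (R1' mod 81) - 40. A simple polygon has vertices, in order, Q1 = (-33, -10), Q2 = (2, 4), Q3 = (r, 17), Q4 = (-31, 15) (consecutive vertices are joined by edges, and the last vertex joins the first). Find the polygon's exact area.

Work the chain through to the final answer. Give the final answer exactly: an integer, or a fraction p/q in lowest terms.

Part 1: total draws C(15,4) = 1365; favorable C(8,1)*C(7,3) = 280; P = 8/39; answer 8/39
Part 2: R1 = 8/39; threaded value p + q = 47; r = 7; cross terms: (-33*4 - 2*-10)=-112, (2*17 - 7*4)=6, (7*15 - -31*17)=632, (-31*-10 - -33*15)=805; twice the area = |1331| = 1331; area = 1331/2; answer 1331/2

1331/2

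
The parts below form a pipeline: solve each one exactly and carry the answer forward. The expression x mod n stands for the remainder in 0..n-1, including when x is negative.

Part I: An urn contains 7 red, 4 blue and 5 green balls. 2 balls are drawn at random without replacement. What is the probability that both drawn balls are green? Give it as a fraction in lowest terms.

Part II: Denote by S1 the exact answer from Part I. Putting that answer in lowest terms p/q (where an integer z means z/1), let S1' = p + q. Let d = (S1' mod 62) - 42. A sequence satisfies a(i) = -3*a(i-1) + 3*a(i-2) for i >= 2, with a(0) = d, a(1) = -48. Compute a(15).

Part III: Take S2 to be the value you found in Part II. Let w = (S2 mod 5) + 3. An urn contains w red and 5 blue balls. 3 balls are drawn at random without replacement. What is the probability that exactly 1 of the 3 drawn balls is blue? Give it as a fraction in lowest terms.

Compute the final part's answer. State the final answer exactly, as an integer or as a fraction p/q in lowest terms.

15/56

Part I: total draws C(16,2) = 120; favorable C(5,2) = 10; P = 1/12; answer 1/12
Part II: S1 = 1/12; threaded value p + q = 13; d = -29; a(2) = -3*(-48) + 3*(-29) = 57; iterating: a(2)=57, a(3)=-315, a(4)=1116, a(5)=-4293, a(6)=16227, a(7)=-61560, a(8)=233361, a(9)=-884763, a(10)=3354372, a(11)=-12717405, a(12)=48215331, a(13)=-182798208, a(14)=693040617, a(15)=-2627516475; answer -2627516475
Part III: S2 = -2627516475; w = 3; total draws C(8,3) = 56; favorable C(5,1)*C(3,2) = 15; P = 15/56; answer 15/56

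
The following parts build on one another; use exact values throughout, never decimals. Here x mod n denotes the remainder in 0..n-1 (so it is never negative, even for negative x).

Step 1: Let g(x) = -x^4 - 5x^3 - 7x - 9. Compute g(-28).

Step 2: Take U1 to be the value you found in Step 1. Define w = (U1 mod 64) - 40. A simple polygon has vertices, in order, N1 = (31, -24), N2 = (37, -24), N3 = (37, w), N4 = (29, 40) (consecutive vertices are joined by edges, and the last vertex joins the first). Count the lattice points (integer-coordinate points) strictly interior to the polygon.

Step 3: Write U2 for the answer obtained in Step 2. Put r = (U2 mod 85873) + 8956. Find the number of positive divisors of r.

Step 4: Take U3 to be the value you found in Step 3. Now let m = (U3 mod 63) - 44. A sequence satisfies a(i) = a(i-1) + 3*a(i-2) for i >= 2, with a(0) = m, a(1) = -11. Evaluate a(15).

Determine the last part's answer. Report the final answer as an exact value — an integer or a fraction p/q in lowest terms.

-3966620

Step 1: -1*(-28)^4 - 5*(-28)^3 - 7*(-28)^1 - 9 = (-614656) + (109760) + (196) + (-9) = -504709; answer -504709
Step 2: U1 = -504709; w = 19; cross terms: (31*-24 - 37*-24)=144, (37*19 - 37*-24)=1591, (37*40 - 29*19)=929, (29*-24 - 31*40)=-1936; twice the area = |728| = 728; area = 364; boundary points = 6 + 43 + 1 + 2 = 52; strictly interior points = area - boundary/2 + 1 = 339; answer 339
Step 3: U2 = 339; r = 9295; 9295 = 5 * 11 * 13^2; number of divisors = (1+1) * (1+1) * (2+1) = 12; answer 12
Step 4: U3 = 12; m = -32; a(2) = 1*(-11) + 3*(-32) = -107; iterating: a(2)=-107, a(3)=-140, a(4)=-461, a(5)=-881, a(6)=-2264, a(7)=-4907, a(8)=-11699, a(9)=-26420, a(10)=-61517, a(11)=-140777, a(12)=-325328, a(13)=-747659, a(14)=-1723643, a(15)=-3966620; answer -3966620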